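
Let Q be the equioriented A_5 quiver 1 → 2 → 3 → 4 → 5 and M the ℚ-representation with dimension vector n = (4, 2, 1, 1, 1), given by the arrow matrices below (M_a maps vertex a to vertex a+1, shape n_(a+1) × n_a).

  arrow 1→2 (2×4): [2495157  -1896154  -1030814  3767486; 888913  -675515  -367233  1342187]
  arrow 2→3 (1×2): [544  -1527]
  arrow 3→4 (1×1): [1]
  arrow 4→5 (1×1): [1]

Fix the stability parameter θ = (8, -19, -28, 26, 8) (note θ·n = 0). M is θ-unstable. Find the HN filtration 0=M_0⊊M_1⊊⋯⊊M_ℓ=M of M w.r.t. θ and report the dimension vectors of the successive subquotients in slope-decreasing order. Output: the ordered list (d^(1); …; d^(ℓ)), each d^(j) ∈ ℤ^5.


Via rank(M_{q-1}∘⋯∘M_p): M ≅ I[1,1]^2, I[1,2], I[1,5].
μ_θ-semistable layers: μ^(1)=17; μ^(2)=8; μ^(3)=-11/2; μ^(4)=-13

((0, 0, 0, 1, 1); (2, 0, 0, 0, 0); (1, 1, 0, 0, 0); (1, 1, 1, 0, 0))


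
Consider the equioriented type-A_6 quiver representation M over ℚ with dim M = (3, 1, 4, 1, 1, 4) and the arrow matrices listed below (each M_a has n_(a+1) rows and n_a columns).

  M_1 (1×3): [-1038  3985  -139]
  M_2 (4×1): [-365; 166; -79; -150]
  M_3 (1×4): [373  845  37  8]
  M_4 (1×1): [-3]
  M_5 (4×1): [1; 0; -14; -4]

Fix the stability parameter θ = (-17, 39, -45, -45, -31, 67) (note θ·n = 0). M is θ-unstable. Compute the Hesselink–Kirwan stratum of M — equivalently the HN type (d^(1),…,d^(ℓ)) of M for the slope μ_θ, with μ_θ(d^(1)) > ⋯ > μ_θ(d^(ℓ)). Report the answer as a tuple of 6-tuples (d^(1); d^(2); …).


Interval decomposition of M: I[1,1]^2, I[1,6], I[3,3]^3, I[6,6]^3.
HN type (ℓ=4): μ^(1)=67; μ^(2)=-17; μ^(3)=-99/5; μ^(4)=-45

((0, 0, 0, 0, 0, 4); (2, 0, 0, 0, 0, 0); (1, 1, 1, 1, 1, 0); (0, 0, 3, 0, 0, 0))


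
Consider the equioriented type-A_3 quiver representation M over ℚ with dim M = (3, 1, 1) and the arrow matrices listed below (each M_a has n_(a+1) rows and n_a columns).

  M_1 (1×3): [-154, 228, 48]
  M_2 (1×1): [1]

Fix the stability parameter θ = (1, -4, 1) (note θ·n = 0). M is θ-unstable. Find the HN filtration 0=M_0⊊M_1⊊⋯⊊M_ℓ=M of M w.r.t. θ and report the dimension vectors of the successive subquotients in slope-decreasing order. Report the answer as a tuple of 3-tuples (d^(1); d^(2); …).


Interval decomposition of M: I[1,1]^2, I[1,3].
HN type (ℓ=2): μ^(1)=1; μ^(2)=-3/2

((2, 0, 1); (1, 1, 0))


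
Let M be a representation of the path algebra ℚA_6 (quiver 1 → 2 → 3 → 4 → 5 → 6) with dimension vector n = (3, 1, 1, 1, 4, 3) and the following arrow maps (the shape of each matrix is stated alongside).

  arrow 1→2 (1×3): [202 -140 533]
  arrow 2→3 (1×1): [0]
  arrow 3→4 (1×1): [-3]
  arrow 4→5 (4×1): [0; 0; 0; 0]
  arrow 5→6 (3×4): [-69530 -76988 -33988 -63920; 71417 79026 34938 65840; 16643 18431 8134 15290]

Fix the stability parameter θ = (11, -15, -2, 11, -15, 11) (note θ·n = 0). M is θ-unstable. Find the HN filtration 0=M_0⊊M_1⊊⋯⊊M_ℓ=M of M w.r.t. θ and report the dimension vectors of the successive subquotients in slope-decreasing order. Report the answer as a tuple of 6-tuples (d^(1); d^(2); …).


Via rank(M_{q-1}∘⋯∘M_p): M ≅ I[1,1]^2, I[1,2], I[3,4], I[5,5]^2, I[5,6]^2, I[6,6].
μ_θ-semistable layers: μ^(1)=11; μ^(2)=-2; μ^(3)=-15

((2, 0, 0, 1, 0, 3); (1, 1, 1, 0, 0, 0); (0, 0, 0, 0, 4, 0))


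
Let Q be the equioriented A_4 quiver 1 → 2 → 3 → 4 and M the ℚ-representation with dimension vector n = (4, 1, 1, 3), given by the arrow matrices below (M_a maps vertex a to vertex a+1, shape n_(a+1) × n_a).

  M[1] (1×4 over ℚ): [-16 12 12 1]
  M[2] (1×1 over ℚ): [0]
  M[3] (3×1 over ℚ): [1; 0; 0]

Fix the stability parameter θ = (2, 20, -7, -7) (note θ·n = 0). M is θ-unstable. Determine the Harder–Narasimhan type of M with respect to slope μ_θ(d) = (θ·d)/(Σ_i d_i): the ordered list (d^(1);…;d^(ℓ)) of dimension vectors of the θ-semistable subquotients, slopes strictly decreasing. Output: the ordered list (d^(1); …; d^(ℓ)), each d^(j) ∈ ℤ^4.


Interval decomposition of M: I[1,1]^3, I[1,2], I[3,4], I[4,4]^2.
HN type (ℓ=3): μ^(1)=20; μ^(2)=2; μ^(3)=-7

((0, 1, 0, 0); (4, 0, 0, 0); (0, 0, 1, 3))


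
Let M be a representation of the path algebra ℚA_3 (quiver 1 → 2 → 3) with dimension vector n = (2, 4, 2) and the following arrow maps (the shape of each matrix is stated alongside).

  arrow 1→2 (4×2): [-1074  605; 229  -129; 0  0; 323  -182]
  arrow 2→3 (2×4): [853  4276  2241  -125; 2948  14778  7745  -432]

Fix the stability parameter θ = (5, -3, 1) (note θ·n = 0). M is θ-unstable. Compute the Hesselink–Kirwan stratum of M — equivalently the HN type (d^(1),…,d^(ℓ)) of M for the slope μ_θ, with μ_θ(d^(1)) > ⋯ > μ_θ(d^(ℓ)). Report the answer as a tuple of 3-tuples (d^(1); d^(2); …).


Via rank(M_{q-1}∘⋯∘M_p): M ≅ I[1,2], I[1,3], I[2,2], I[2,3].
μ_θ-semistable layers: μ^(1)=1; μ^(2)=-3

((2, 2, 2); (0, 2, 0))


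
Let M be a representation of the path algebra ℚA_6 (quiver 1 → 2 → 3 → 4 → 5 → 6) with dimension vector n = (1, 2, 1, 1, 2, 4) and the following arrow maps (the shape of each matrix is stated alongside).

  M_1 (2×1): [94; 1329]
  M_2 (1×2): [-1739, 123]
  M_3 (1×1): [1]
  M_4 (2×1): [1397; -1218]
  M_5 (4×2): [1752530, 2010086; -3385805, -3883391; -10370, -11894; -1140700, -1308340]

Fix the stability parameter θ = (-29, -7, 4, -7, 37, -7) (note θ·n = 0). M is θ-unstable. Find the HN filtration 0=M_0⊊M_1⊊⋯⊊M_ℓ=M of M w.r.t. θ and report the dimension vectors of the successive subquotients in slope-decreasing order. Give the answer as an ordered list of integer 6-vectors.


Via rank(M_{q-1}∘⋯∘M_p): M ≅ I[1,6], I[2,2], I[5,5], I[6,6]^3.
μ_θ-semistable layers: μ^(1)=37; μ^(2)=15; μ^(3)=-3/2; μ^(4)=-7; μ^(5)=-29

((0, 0, 0, 0, 1, 0); (0, 0, 0, 0, 1, 1); (0, 0, 1, 1, 0, 0); (0, 2, 0, 0, 0, 3); (1, 0, 0, 0, 0, 0))


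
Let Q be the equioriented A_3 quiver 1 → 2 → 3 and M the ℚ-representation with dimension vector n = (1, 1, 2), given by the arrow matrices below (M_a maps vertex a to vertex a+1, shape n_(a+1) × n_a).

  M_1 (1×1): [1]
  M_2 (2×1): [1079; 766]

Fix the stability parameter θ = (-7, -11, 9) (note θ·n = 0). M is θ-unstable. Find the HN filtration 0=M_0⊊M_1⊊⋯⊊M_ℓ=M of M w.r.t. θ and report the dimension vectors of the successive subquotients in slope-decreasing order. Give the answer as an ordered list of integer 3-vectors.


Barcode: M ≅ I[1,3], I[3,3]. HN layers by μ_θ (2 steps, strictly decreasing):
  μ^(1)=9; μ^(2)=-9

((0, 0, 2); (1, 1, 0))


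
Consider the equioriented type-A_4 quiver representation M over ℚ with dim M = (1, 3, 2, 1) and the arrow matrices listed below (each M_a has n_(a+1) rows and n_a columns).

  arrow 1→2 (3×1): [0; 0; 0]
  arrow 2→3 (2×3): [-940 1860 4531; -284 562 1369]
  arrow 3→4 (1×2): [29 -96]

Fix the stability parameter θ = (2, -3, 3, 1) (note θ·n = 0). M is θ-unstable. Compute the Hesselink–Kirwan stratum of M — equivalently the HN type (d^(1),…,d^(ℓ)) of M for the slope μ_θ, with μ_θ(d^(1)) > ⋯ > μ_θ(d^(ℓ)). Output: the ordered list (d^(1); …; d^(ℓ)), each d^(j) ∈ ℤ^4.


Interval decomposition of M: I[1,1], I[2,2], I[2,3], I[2,4].
HN type (ℓ=3): μ^(1)=3; μ^(2)=2; μ^(3)=-3

((0, 0, 1, 0); (1, 0, 1, 1); (0, 3, 0, 0))


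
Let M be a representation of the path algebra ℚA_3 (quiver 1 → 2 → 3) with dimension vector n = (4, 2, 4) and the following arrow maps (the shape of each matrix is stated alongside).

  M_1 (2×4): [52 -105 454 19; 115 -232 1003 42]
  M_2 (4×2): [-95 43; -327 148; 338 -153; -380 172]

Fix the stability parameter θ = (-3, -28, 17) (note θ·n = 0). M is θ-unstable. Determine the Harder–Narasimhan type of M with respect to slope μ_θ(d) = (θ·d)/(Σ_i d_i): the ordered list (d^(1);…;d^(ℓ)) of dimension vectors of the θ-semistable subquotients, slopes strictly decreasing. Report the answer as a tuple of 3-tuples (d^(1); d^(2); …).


Barcode: M ≅ I[1,1]^2, I[1,3]^2, I[3,3]^2. HN layers by μ_θ (3 steps, strictly decreasing):
  μ^(1)=17; μ^(2)=-3; μ^(3)=-31/2

((0, 0, 4); (2, 0, 0); (2, 2, 0))


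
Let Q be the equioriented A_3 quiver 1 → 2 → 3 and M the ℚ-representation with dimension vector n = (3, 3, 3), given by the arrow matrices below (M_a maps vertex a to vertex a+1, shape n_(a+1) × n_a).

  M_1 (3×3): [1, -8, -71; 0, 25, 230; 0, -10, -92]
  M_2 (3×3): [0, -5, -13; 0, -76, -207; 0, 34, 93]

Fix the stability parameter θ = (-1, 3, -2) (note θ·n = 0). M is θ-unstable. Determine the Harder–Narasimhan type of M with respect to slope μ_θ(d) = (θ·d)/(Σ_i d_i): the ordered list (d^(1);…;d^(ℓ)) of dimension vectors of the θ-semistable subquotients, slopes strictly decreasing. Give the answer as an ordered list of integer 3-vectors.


Via rank(M_{q-1}∘⋯∘M_p): M ≅ I[1,1], I[1,2], I[1,3], I[2,3], I[3,3].
μ_θ-semistable layers: μ^(1)=3; μ^(2)=1/2; μ^(3)=-1; μ^(4)=-2

((0, 1, 0); (0, 2, 2); (3, 0, 0); (0, 0, 1))


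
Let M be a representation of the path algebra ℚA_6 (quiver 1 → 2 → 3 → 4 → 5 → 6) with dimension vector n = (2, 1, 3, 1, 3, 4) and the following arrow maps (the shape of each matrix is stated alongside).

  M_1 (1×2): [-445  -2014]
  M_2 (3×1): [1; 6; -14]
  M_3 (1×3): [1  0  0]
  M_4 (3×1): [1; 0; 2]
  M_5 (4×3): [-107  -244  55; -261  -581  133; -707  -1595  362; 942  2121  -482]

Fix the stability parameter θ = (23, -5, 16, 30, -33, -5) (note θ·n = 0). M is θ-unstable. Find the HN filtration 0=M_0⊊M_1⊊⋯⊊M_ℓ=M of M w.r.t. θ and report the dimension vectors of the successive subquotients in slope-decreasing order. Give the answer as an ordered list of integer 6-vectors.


Barcode: M ≅ I[1,1], I[1,6], I[3,3]^2, I[5,6]^2, I[6,6]. HN layers by μ_θ (5 steps, strictly decreasing):
  μ^(1)=23; μ^(2)=16; μ^(3)=13/3; μ^(4)=-5; μ^(5)=-33

((1, 0, 0, 0, 0, 0); (0, 0, 2, 0, 0, 0); (1, 1, 1, 1, 1, 1); (0, 0, 0, 0, 0, 3); (0, 0, 0, 0, 2, 0))


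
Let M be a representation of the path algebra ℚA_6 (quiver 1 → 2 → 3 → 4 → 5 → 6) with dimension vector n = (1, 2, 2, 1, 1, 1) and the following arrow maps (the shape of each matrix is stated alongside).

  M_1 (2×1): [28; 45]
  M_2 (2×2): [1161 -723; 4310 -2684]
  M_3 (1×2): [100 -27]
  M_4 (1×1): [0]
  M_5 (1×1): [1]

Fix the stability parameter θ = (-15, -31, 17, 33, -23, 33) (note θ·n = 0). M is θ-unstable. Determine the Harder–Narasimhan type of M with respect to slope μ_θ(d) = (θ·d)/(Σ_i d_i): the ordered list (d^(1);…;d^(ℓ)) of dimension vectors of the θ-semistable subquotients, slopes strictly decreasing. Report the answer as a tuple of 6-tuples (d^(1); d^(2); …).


Barcode: M ≅ I[1,3], I[2,4], I[5,6]. HN layers by μ_θ (4 steps, strictly decreasing):
  μ^(1)=33; μ^(2)=17; μ^(3)=-23; μ^(4)=-31

((0, 0, 0, 1, 0, 1); (0, 0, 2, 0, 0, 0); (1, 1, 0, 0, 1, 0); (0, 1, 0, 0, 0, 0))


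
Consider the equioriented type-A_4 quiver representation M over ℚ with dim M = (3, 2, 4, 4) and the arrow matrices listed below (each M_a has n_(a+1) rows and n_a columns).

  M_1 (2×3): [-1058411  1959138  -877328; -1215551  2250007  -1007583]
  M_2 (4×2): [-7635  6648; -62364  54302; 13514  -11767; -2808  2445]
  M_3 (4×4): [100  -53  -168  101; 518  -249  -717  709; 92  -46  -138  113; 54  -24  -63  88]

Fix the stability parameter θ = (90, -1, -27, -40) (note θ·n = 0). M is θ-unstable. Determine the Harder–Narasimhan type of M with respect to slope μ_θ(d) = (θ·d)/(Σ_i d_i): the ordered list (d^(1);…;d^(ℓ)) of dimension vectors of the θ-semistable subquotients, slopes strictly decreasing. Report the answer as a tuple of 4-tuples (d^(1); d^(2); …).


Via rank(M_{q-1}∘⋯∘M_p): M ≅ I[1,1], I[1,3], I[1,4], I[3,4]^2, I[4,4].
μ_θ-semistable layers: μ^(1)=90; μ^(2)=62/3; μ^(3)=11/2; μ^(4)=-67/2; μ^(5)=-40

((1, 0, 0, 0); (1, 1, 1, 0); (1, 1, 1, 1); (0, 0, 2, 2); (0, 0, 0, 1))


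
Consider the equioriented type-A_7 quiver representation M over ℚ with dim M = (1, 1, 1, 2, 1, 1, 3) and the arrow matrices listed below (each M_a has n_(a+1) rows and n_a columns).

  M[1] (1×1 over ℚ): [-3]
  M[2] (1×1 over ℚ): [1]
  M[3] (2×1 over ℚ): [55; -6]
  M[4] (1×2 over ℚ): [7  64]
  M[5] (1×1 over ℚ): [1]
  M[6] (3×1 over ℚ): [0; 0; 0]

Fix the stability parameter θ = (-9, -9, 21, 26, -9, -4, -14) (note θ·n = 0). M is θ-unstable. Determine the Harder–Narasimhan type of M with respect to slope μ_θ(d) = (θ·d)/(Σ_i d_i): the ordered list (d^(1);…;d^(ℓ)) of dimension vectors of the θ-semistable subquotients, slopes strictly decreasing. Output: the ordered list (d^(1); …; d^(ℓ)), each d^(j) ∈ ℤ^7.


Barcode: M ≅ I[1,6], I[4,4], I[7,7]^3. HN layers by μ_θ (4 steps, strictly decreasing):
  μ^(1)=26; μ^(2)=17/2; μ^(3)=-9; μ^(4)=-14

((0, 0, 0, 1, 0, 0, 0); (0, 0, 1, 1, 1, 1, 0); (1, 1, 0, 0, 0, 0, 0); (0, 0, 0, 0, 0, 0, 3))


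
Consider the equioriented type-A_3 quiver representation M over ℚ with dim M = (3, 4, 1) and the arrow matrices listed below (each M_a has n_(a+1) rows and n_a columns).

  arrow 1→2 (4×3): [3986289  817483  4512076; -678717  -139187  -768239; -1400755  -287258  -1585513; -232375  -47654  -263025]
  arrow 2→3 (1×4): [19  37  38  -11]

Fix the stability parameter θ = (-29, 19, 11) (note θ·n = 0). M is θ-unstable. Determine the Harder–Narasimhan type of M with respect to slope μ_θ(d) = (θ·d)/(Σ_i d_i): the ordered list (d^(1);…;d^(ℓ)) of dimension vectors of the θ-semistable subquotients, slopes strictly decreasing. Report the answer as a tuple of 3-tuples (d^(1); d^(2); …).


Barcode: M ≅ I[1,2]^2, I[1,3], I[2,2]. HN layers by μ_θ (3 steps, strictly decreasing):
  μ^(1)=19; μ^(2)=15; μ^(3)=-29

((0, 3, 0); (0, 1, 1); (3, 0, 0))


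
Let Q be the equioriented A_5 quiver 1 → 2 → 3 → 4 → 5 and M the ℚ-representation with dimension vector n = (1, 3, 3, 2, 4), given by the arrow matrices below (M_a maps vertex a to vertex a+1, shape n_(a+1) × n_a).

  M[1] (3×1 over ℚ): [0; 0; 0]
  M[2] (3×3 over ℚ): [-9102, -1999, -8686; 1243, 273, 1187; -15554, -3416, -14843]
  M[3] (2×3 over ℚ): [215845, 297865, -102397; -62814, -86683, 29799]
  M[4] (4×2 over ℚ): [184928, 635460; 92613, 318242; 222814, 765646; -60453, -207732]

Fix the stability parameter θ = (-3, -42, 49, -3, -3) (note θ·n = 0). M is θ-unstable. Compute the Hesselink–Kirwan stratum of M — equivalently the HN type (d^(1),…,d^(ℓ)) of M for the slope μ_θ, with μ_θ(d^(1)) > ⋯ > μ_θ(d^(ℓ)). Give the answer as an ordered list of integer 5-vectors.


Interval decomposition of M: I[1,1], I[2,3], I[2,5]^2, I[5,5]^2.
HN type (ℓ=4): μ^(1)=49; μ^(2)=43/3; μ^(3)=-3; μ^(4)=-42

((0, 0, 1, 0, 0); (0, 0, 2, 2, 2); (1, 0, 0, 0, 2); (0, 3, 0, 0, 0))


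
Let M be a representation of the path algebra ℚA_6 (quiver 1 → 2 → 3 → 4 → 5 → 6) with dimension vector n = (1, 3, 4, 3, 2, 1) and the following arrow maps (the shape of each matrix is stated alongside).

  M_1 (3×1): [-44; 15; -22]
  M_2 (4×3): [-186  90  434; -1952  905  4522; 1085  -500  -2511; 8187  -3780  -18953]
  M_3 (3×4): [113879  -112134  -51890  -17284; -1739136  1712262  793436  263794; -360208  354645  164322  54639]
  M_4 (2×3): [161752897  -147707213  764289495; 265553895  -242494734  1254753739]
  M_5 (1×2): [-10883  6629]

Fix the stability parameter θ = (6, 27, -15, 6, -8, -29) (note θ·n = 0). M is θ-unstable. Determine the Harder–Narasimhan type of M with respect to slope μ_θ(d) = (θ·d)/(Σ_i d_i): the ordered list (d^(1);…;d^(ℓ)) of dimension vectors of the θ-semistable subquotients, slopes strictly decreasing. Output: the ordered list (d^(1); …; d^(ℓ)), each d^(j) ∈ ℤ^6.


Interval decomposition of M: I[1,5], I[2,2], I[2,4], I[3,3]^2, I[4,6].
HN type (ℓ=5): μ^(1)=27; μ^(2)=6; μ^(3)=16/5; μ^(4)=-31/3; μ^(5)=-15

((0, 1, 0, 0, 0, 0); (0, 1, 1, 1, 0, 0); (1, 1, 1, 1, 1, 0); (0, 0, 0, 1, 1, 1); (0, 0, 2, 0, 0, 0))


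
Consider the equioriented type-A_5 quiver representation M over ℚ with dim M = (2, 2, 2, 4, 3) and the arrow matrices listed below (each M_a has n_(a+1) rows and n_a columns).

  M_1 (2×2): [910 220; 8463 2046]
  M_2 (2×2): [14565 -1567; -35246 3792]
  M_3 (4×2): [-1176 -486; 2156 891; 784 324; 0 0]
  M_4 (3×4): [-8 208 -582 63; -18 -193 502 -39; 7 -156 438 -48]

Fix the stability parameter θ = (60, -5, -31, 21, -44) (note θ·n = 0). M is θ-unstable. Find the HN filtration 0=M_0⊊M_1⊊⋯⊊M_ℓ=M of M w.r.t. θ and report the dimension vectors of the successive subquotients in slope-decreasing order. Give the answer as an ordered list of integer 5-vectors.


Via rank(M_{q-1}∘⋯∘M_p): M ≅ I[1,1], I[1,3], I[2,5], I[4,4], I[4,5]^2.
μ_θ-semistable layers: μ^(1)=60; μ^(2)=21; μ^(3)=8; μ^(4)=-23/2; μ^(5)=-18

((1, 0, 0, 0, 0); (0, 0, 0, 1, 0); (1, 1, 1, 0, 0); (0, 0, 0, 3, 3); (0, 1, 1, 0, 0))


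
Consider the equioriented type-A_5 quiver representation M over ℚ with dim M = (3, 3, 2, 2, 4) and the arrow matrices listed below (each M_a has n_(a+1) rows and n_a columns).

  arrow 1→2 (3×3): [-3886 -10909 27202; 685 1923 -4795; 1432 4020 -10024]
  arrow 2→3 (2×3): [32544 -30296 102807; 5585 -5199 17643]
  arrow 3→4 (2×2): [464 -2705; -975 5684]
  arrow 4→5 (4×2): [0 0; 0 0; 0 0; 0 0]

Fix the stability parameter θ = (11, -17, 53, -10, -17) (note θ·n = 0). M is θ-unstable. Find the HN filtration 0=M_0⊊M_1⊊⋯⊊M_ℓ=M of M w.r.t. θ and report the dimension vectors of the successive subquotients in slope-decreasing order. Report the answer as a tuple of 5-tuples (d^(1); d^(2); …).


Interval decomposition of M: I[1,1], I[1,4]^2, I[2,2], I[5,5]^4.
HN type (ℓ=4): μ^(1)=43/2; μ^(2)=11; μ^(3)=-3; μ^(4)=-17

((0, 0, 2, 2, 0); (1, 0, 0, 0, 0); (2, 2, 0, 0, 0); (0, 1, 0, 0, 4))


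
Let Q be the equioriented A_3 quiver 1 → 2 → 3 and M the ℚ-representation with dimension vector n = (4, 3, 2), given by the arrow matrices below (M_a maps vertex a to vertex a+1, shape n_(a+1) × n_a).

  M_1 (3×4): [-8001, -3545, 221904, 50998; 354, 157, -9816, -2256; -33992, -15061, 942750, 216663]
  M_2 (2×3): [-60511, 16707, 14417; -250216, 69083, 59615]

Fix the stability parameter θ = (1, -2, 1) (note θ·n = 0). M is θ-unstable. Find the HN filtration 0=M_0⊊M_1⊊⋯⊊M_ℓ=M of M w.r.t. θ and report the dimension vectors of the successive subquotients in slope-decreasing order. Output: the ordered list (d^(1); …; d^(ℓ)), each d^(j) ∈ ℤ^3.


Barcode: M ≅ I[1,1], I[1,2], I[1,3]^2. HN layers by μ_θ (2 steps, strictly decreasing):
  μ^(1)=1; μ^(2)=-1/2

((1, 0, 2); (3, 3, 0))


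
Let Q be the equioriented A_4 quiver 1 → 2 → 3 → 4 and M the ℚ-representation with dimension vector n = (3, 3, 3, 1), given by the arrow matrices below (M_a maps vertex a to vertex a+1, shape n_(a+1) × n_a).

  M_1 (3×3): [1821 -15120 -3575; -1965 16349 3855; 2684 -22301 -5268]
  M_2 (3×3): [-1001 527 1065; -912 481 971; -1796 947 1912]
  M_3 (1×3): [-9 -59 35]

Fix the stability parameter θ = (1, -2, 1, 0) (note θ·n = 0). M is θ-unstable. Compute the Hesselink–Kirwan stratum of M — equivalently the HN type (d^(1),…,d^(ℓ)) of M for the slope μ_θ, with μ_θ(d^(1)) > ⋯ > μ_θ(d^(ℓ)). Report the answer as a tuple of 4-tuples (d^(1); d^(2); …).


Via rank(M_{q-1}∘⋯∘M_p): M ≅ I[1,3]^2, I[1,4].
μ_θ-semistable layers: μ^(1)=1; μ^(2)=1/2; μ^(3)=-1/2

((0, 0, 2, 0); (0, 0, 1, 1); (3, 3, 0, 0))


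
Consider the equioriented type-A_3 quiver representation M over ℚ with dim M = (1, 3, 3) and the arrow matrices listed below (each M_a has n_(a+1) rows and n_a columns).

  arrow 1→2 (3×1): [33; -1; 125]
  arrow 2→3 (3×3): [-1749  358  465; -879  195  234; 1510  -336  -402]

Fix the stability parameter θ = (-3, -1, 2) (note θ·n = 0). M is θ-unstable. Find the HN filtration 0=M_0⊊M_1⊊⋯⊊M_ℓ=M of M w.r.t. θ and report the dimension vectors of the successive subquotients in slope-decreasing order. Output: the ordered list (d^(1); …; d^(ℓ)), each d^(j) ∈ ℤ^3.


Via rank(M_{q-1}∘⋯∘M_p): M ≅ I[1,3], I[2,2], I[2,3], I[3,3].
μ_θ-semistable layers: μ^(1)=2; μ^(2)=-1; μ^(3)=-3

((0, 0, 3); (0, 3, 0); (1, 0, 0))


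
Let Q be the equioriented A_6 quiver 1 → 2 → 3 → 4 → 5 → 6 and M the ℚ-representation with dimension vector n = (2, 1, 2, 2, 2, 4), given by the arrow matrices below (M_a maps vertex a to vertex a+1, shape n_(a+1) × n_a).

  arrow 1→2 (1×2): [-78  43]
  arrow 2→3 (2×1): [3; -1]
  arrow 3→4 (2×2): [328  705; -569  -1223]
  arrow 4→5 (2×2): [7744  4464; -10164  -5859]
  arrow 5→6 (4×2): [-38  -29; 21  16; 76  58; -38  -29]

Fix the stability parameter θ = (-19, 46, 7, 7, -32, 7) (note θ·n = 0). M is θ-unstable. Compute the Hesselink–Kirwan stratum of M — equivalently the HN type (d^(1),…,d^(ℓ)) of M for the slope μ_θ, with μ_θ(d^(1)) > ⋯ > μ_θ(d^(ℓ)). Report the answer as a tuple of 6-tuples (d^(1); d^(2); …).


Via rank(M_{q-1}∘⋯∘M_p): M ≅ I[1,1], I[1,4], I[3,6], I[5,6], I[6,6]^2.
μ_θ-semistable layers: μ^(1)=20; μ^(2)=7; μ^(3)=-6; μ^(4)=-19; μ^(5)=-32

((0, 1, 1, 1, 0, 0); (0, 0, 0, 0, 0, 4); (0, 0, 1, 1, 1, 0); (2, 0, 0, 0, 0, 0); (0, 0, 0, 0, 1, 0))


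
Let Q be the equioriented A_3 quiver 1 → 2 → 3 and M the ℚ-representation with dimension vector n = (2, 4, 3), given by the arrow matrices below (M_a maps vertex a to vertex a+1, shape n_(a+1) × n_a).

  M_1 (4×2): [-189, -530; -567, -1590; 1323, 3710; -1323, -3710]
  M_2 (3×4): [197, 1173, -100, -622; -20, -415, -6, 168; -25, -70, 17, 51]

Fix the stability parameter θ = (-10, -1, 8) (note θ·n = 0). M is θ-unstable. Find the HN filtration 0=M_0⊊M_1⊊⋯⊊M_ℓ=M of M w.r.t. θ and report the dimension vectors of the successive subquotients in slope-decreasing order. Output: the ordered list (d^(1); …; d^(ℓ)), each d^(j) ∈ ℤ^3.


Barcode: M ≅ I[1,1], I[1,3], I[2,2], I[2,3]^2. HN layers by μ_θ (3 steps, strictly decreasing):
  μ^(1)=8; μ^(2)=-1; μ^(3)=-10

((0, 0, 3); (0, 4, 0); (2, 0, 0))


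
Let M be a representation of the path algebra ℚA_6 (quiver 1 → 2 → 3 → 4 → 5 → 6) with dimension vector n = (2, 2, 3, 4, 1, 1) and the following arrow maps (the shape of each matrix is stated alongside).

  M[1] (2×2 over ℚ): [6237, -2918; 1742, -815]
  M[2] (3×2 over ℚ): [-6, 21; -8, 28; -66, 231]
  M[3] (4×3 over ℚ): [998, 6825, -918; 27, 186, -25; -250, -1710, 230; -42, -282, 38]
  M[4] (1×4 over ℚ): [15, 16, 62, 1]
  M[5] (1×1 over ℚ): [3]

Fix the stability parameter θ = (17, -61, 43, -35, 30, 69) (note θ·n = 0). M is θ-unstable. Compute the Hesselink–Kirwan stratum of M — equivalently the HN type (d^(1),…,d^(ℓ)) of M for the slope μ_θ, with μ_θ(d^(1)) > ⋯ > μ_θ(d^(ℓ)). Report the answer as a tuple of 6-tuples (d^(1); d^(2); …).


Barcode: M ≅ I[1,2], I[1,3], I[3,4], I[3,6], I[4,4]^2. HN layers by μ_θ (6 steps, strictly decreasing):
  μ^(1)=69; μ^(2)=43; μ^(3)=30; μ^(4)=4; μ^(5)=-22; μ^(6)=-35

((0, 0, 0, 0, 0, 1); (0, 0, 1, 0, 0, 0); (0, 0, 0, 0, 1, 0); (0, 0, 2, 2, 0, 0); (2, 2, 0, 0, 0, 0); (0, 0, 0, 2, 0, 0))


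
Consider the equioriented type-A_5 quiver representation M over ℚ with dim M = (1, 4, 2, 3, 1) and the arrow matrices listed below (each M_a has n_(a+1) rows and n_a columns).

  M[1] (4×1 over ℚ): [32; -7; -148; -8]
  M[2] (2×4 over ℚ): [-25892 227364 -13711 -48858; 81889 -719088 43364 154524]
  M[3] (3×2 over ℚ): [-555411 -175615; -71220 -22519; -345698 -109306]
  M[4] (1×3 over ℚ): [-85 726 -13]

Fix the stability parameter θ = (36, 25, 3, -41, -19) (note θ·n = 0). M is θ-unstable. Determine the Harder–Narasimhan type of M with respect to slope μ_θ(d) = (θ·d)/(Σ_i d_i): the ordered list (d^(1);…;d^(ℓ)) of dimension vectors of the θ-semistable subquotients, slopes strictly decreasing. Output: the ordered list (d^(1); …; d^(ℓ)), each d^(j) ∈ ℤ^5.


Via rank(M_{q-1}∘⋯∘M_p): M ≅ I[1,2], I[2,2], I[2,4], I[2,5], I[4,4].
μ_θ-semistable layers: μ^(1)=61/2; μ^(2)=25; μ^(3)=-13/3; μ^(4)=-8; μ^(5)=-41

((1, 1, 0, 0, 0); (0, 1, 0, 0, 0); (0, 1, 1, 1, 0); (0, 1, 1, 1, 1); (0, 0, 0, 1, 0))


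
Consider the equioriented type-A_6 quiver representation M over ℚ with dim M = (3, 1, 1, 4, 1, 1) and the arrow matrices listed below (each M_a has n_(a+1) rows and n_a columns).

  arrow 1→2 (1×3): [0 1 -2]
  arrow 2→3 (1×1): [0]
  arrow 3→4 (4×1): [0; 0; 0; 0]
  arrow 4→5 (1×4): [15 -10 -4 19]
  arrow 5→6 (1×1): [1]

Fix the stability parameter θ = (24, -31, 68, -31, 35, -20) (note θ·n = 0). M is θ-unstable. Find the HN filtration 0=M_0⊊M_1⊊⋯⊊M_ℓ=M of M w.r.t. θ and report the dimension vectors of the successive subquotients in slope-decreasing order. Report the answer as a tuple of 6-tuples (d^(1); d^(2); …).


Interval decomposition of M: I[1,1]^2, I[1,2], I[3,3], I[4,4]^3, I[4,6].
HN type (ℓ=5): μ^(1)=68; μ^(2)=24; μ^(3)=15/2; μ^(4)=-7/2; μ^(5)=-31

((0, 0, 1, 0, 0, 0); (2, 0, 0, 0, 0, 0); (0, 0, 0, 0, 1, 1); (1, 1, 0, 0, 0, 0); (0, 0, 0, 4, 0, 0))


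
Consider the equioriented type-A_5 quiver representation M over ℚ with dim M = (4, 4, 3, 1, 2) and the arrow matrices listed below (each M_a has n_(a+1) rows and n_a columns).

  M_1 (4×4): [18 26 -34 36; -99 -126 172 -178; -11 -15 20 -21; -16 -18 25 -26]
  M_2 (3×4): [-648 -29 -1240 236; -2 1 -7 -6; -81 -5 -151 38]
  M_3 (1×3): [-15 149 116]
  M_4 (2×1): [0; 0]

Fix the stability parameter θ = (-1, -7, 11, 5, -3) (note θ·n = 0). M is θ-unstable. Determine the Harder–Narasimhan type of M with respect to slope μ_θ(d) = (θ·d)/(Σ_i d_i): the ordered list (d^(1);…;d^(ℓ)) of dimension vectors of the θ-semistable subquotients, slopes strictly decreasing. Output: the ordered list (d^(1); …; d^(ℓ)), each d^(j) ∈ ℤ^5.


Barcode: M ≅ I[1,2], I[1,3]^2, I[1,4], I[5,5]^2. HN layers by μ_θ (4 steps, strictly decreasing):
  μ^(1)=11; μ^(2)=8; μ^(3)=-3; μ^(4)=-4

((0, 0, 2, 0, 0); (0, 0, 1, 1, 0); (0, 0, 0, 0, 2); (4, 4, 0, 0, 0))


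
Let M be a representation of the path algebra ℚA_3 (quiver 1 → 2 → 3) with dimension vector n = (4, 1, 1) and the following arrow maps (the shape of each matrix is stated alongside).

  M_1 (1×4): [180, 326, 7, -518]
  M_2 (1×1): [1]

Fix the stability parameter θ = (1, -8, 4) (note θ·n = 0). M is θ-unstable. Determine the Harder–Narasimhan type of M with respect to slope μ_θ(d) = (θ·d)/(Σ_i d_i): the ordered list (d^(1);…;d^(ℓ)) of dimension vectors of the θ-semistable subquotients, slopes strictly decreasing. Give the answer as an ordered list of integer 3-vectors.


Via rank(M_{q-1}∘⋯∘M_p): M ≅ I[1,1]^3, I[1,3].
μ_θ-semistable layers: μ^(1)=4; μ^(2)=1; μ^(3)=-7/2

((0, 0, 1); (3, 0, 0); (1, 1, 0))


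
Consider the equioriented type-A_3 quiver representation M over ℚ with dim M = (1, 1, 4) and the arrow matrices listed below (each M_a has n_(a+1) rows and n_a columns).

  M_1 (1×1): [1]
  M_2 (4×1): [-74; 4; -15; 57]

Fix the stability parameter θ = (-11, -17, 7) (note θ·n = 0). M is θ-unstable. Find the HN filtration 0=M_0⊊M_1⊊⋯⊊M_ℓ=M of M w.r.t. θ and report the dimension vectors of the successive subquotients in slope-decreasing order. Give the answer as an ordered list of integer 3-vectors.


Interval decomposition of M: I[1,3], I[3,3]^3.
HN type (ℓ=2): μ^(1)=7; μ^(2)=-14

((0, 0, 4); (1, 1, 0))


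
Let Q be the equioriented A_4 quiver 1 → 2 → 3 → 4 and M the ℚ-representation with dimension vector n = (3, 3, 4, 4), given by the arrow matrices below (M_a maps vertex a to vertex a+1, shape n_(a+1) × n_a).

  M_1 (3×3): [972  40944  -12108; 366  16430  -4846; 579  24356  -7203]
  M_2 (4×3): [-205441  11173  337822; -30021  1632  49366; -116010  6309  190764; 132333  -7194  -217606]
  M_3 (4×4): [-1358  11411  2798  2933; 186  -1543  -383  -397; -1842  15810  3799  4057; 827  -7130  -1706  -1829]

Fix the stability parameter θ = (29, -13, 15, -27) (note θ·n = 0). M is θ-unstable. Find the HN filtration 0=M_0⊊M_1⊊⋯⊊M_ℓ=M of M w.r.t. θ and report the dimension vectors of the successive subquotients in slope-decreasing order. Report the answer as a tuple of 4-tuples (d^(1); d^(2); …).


Interval decomposition of M: I[1,1], I[1,4]^2, I[2,2], I[3,4]^2.
HN type (ℓ=4): μ^(1)=29; μ^(2)=1; μ^(3)=-6; μ^(4)=-13

((1, 0, 0, 0); (2, 2, 2, 2); (0, 0, 2, 2); (0, 1, 0, 0))


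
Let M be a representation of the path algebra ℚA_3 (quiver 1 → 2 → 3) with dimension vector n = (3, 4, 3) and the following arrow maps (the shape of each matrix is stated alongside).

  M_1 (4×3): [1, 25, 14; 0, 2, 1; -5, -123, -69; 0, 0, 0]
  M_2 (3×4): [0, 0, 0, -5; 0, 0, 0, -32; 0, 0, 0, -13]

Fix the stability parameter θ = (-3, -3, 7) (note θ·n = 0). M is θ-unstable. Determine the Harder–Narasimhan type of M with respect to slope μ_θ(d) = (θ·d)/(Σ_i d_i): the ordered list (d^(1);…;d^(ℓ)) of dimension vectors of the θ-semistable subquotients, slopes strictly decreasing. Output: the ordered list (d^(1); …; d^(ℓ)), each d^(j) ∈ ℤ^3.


Interval decomposition of M: I[1,1], I[1,2]^2, I[2,2], I[2,3], I[3,3]^2.
HN type (ℓ=2): μ^(1)=7; μ^(2)=-3

((0, 0, 3); (3, 4, 0))


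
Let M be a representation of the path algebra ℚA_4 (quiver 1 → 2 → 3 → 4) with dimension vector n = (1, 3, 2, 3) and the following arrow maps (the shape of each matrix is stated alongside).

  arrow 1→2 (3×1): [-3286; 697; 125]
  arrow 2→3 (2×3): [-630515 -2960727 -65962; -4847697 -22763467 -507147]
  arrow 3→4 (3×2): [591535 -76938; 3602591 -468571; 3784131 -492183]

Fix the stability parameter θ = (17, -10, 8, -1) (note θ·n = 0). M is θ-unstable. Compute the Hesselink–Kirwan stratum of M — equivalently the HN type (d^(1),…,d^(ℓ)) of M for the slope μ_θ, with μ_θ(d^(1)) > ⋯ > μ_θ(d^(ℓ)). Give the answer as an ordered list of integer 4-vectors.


Interval decomposition of M: I[1,4], I[2,2], I[2,4], I[4,4].
HN type (ℓ=3): μ^(1)=7/2; μ^(2)=-1; μ^(3)=-10

((1, 1, 2, 2); (0, 0, 0, 1); (0, 2, 0, 0))


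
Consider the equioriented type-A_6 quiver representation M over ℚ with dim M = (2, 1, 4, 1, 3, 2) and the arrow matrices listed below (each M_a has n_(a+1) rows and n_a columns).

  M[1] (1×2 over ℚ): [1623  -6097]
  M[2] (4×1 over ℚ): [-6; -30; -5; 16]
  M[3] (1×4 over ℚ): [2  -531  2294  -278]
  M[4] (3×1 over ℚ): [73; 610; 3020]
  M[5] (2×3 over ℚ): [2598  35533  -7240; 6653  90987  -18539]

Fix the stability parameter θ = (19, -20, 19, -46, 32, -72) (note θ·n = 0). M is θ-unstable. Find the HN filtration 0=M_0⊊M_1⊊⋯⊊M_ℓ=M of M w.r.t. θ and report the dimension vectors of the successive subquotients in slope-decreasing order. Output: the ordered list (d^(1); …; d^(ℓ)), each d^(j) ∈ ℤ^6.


Interval decomposition of M: I[1,1], I[1,3], I[3,3]^2, I[3,6], I[5,5], I[5,6].
HN type (ℓ=5): μ^(1)=32; μ^(2)=19; μ^(3)=-1/2; μ^(4)=-67/4; μ^(5)=-20

((0, 0, 0, 0, 1, 0); (1, 0, 3, 0, 0, 0); (1, 1, 0, 0, 0, 0); (0, 0, 1, 1, 1, 1); (0, 0, 0, 0, 1, 1))


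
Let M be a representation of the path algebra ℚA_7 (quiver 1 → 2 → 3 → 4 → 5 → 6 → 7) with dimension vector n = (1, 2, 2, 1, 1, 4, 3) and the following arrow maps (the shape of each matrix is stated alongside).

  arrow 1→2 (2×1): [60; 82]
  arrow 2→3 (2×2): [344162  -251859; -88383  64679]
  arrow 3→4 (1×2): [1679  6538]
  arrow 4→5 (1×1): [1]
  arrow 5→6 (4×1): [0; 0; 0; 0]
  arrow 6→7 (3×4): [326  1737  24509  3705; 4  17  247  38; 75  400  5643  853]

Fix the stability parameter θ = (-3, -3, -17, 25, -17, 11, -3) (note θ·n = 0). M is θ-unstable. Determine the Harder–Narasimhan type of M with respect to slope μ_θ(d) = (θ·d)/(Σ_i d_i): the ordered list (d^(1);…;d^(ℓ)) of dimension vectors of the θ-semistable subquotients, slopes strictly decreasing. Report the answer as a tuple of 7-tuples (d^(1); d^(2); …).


Interval decomposition of M: I[1,5], I[2,3], I[6,6], I[6,7]^3.
HN type (ℓ=4): μ^(1)=11; μ^(2)=4; μ^(3)=-23/3; μ^(4)=-10

((0, 0, 0, 0, 0, 1, 0); (0, 0, 0, 1, 1, 3, 3); (1, 1, 1, 0, 0, 0, 0); (0, 1, 1, 0, 0, 0, 0))


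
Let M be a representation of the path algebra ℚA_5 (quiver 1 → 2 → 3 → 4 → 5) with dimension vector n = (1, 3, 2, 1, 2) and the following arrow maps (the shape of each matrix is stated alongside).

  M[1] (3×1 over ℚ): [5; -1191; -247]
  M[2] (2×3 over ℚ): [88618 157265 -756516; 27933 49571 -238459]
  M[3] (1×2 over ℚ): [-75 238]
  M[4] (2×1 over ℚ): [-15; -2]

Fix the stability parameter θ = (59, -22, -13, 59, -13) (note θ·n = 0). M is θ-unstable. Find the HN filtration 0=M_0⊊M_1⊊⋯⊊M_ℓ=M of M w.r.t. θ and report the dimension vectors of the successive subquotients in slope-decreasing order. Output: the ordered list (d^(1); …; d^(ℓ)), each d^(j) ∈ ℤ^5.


Interval decomposition of M: I[1,5], I[2,2], I[2,3], I[5,5].
HN type (ℓ=4): μ^(1)=23; μ^(2)=8; μ^(3)=-13; μ^(4)=-22

((0, 0, 0, 1, 1); (1, 1, 1, 0, 0); (0, 0, 1, 0, 1); (0, 2, 0, 0, 0))


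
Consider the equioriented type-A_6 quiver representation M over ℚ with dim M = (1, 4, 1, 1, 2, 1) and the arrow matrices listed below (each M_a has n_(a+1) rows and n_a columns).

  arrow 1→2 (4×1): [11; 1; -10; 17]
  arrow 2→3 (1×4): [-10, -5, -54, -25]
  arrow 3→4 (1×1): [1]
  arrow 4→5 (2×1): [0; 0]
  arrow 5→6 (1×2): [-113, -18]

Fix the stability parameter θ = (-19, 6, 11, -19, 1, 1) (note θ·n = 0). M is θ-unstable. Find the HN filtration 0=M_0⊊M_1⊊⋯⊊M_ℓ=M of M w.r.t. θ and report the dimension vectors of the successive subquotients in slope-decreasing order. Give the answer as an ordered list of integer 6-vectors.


Interval decomposition of M: I[1,2], I[2,2]^2, I[2,4], I[5,5], I[5,6].
HN type (ℓ=4): μ^(1)=6; μ^(2)=1; μ^(3)=-2/3; μ^(4)=-19

((0, 3, 0, 0, 0, 0); (0, 0, 0, 0, 2, 1); (0, 1, 1, 1, 0, 0); (1, 0, 0, 0, 0, 0))


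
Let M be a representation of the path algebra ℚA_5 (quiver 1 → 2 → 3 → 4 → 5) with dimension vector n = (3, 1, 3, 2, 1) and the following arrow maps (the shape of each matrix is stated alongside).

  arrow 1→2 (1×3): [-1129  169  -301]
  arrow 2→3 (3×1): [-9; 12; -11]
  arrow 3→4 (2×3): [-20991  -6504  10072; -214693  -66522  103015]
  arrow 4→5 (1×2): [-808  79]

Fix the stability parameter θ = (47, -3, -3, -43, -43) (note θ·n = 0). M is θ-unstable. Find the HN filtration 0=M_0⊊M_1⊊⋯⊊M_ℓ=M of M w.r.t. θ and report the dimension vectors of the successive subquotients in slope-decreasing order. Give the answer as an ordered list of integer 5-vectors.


Barcode: M ≅ I[1,1]^2, I[1,4], I[3,3], I[3,5]. HN layers by μ_θ (4 steps, strictly decreasing):
  μ^(1)=47; μ^(2)=-1/2; μ^(3)=-3; μ^(4)=-89/3

((2, 0, 0, 0, 0); (1, 1, 1, 1, 0); (0, 0, 1, 0, 0); (0, 0, 1, 1, 1))


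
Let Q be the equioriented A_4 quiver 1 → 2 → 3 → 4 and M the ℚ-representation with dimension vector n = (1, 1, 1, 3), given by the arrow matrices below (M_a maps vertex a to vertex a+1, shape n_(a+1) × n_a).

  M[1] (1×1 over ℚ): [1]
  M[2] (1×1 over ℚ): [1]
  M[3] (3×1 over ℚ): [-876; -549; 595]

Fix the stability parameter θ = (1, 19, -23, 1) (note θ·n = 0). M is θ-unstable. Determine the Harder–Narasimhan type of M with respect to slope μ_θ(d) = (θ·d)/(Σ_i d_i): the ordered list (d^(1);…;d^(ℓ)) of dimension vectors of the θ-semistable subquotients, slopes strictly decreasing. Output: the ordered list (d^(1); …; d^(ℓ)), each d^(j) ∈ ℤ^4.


Interval decomposition of M: I[1,4], I[4,4]^2.
HN type (ℓ=2): μ^(1)=1; μ^(2)=-1

((0, 0, 0, 3); (1, 1, 1, 0))


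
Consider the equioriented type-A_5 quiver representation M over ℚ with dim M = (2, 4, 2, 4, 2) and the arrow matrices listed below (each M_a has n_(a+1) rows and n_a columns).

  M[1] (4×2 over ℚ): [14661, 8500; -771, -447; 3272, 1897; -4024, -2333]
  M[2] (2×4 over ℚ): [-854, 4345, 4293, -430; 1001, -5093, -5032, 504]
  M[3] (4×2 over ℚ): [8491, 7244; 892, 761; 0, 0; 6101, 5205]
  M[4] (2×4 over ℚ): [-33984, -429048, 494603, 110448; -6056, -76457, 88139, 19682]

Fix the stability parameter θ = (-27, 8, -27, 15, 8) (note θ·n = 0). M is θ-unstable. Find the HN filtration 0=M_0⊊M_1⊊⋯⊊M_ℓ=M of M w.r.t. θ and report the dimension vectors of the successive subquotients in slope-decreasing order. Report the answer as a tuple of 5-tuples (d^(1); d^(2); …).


Via rank(M_{q-1}∘⋯∘M_p): M ≅ I[1,4], I[1,5], I[2,2]^2, I[4,4], I[4,5].
μ_θ-semistable layers: μ^(1)=15; μ^(2)=23/2; μ^(3)=8; μ^(4)=-19/2; μ^(5)=-27

((0, 0, 0, 2, 0); (0, 0, 0, 2, 2); (0, 2, 0, 0, 0); (0, 2, 2, 0, 0); (2, 0, 0, 0, 0))


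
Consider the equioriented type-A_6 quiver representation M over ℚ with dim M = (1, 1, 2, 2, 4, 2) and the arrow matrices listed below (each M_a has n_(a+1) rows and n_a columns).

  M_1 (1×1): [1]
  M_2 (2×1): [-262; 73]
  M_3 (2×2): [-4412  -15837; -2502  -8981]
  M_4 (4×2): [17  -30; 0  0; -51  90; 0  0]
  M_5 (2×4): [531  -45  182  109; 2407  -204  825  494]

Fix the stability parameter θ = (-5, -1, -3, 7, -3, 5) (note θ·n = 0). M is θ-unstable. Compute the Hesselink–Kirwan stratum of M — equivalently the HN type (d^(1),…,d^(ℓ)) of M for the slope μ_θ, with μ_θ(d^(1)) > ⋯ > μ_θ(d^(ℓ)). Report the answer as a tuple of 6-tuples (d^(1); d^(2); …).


Interval decomposition of M: I[1,6], I[3,4], I[5,5]^2, I[5,6].
HN type (ℓ=6): μ^(1)=7; μ^(2)=5; μ^(3)=2; μ^(4)=-2; μ^(5)=-3; μ^(6)=-5

((0, 0, 0, 1, 0, 0); (0, 0, 0, 0, 0, 2); (0, 0, 0, 1, 1, 0); (0, 1, 1, 0, 0, 0); (0, 0, 1, 0, 3, 0); (1, 0, 0, 0, 0, 0))


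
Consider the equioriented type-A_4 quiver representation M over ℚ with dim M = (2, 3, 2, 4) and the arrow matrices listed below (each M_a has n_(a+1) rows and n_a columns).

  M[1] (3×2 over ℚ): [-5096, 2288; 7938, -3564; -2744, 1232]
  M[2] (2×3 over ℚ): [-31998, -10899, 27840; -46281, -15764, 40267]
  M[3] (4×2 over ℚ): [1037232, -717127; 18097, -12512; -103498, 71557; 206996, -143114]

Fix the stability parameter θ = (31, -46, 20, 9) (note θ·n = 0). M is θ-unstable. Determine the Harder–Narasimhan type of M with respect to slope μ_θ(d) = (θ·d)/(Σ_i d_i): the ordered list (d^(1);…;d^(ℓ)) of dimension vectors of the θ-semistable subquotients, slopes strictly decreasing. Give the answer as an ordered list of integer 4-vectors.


Barcode: M ≅ I[1,1], I[1,4], I[2,2], I[2,4], I[4,4]^2. HN layers by μ_θ (5 steps, strictly decreasing):
  μ^(1)=31; μ^(2)=29/2; μ^(3)=9; μ^(4)=-15/2; μ^(5)=-46

((1, 0, 0, 0); (0, 0, 2, 2); (0, 0, 0, 2); (1, 1, 0, 0); (0, 2, 0, 0))


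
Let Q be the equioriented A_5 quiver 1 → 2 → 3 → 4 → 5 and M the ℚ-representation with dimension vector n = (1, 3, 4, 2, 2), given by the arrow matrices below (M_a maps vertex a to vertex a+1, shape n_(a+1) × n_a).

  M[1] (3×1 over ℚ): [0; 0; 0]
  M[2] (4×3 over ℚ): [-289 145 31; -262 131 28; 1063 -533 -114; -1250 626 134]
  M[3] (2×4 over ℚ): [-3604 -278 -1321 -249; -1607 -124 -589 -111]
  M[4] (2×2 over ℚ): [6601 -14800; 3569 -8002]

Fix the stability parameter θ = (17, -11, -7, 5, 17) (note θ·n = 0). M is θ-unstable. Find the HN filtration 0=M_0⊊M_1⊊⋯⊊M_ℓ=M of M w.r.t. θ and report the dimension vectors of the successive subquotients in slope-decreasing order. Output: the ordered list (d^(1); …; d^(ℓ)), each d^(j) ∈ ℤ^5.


Via rank(M_{q-1}∘⋯∘M_p): M ≅ I[1,1], I[2,3], I[2,5]^2, I[3,3].
μ_θ-semistable layers: μ^(1)=17; μ^(2)=5; μ^(3)=-7; μ^(4)=-11

((1, 0, 0, 0, 2); (0, 0, 0, 2, 0); (0, 0, 4, 0, 0); (0, 3, 0, 0, 0))


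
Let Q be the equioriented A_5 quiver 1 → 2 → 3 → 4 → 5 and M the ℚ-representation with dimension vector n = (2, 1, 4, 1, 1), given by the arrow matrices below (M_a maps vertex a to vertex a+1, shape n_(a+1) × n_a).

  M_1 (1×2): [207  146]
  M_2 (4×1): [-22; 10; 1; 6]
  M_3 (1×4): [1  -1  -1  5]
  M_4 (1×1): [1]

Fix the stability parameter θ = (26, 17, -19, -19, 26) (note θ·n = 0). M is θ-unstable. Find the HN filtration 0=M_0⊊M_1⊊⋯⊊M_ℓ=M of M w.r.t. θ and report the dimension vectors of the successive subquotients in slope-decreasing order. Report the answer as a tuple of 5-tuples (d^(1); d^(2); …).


Interval decomposition of M: I[1,1], I[1,5], I[3,3]^3.
HN type (ℓ=3): μ^(1)=26; μ^(2)=5/4; μ^(3)=-19

((1, 0, 0, 0, 1); (1, 1, 1, 1, 0); (0, 0, 3, 0, 0))
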